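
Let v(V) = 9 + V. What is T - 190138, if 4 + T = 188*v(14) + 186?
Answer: -185632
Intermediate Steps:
T = 4506 (T = -4 + (188*(9 + 14) + 186) = -4 + (188*23 + 186) = -4 + (4324 + 186) = -4 + 4510 = 4506)
T - 190138 = 4506 - 190138 = -185632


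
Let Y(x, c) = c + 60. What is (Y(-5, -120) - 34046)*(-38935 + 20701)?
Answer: 621888804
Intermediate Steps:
Y(x, c) = 60 + c
(Y(-5, -120) - 34046)*(-38935 + 20701) = ((60 - 120) - 34046)*(-38935 + 20701) = (-60 - 34046)*(-18234) = -34106*(-18234) = 621888804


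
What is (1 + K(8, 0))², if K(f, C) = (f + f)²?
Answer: 66049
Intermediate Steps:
K(f, C) = 4*f² (K(f, C) = (2*f)² = 4*f²)
(1 + K(8, 0))² = (1 + 4*8²)² = (1 + 4*64)² = (1 + 256)² = 257² = 66049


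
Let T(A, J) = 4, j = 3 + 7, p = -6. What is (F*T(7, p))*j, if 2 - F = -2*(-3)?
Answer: -160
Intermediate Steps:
F = -4 (F = 2 - (-2)*(-3) = 2 - 1*6 = 2 - 6 = -4)
j = 10
(F*T(7, p))*j = -4*4*10 = -16*10 = -160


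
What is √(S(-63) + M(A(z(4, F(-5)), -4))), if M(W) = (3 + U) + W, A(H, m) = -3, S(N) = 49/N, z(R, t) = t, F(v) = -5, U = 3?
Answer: 2*√5/3 ≈ 1.4907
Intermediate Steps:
M(W) = 6 + W (M(W) = (3 + 3) + W = 6 + W)
√(S(-63) + M(A(z(4, F(-5)), -4))) = √(49/(-63) + (6 - 3)) = √(49*(-1/63) + 3) = √(-7/9 + 3) = √(20/9) = 2*√5/3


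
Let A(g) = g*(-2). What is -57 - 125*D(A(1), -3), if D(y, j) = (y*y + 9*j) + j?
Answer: 3193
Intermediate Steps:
A(g) = -2*g
D(y, j) = y² + 10*j (D(y, j) = (y² + 9*j) + j = y² + 10*j)
-57 - 125*D(A(1), -3) = -57 - 125*((-2*1)² + 10*(-3)) = -57 - 125*((-2)² - 30) = -57 - 125*(4 - 30) = -57 - 125*(-26) = -57 + 3250 = 3193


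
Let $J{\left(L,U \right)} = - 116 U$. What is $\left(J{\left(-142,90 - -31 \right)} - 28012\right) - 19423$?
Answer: $-61471$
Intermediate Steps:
$\left(J{\left(-142,90 - -31 \right)} - 28012\right) - 19423 = \left(- 116 \left(90 - -31\right) - 28012\right) - 19423 = \left(- 116 \left(90 + 31\right) - 28012\right) - 19423 = \left(\left(-116\right) 121 - 28012\right) - 19423 = \left(-14036 - 28012\right) - 19423 = -42048 - 19423 = -61471$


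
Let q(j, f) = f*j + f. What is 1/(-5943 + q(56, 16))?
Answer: -1/5031 ≈ -0.00019877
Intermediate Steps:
q(j, f) = f + f*j
1/(-5943 + q(56, 16)) = 1/(-5943 + 16*(1 + 56)) = 1/(-5943 + 16*57) = 1/(-5943 + 912) = 1/(-5031) = -1/5031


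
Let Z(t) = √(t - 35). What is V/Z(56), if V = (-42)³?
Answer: -3528*√21 ≈ -16167.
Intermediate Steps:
V = -74088
Z(t) = √(-35 + t)
V/Z(56) = -74088/√(-35 + 56) = -74088*√21/21 = -3528*√21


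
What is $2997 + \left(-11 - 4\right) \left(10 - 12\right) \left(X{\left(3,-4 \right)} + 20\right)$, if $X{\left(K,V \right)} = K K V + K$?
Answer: $2607$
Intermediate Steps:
$X{\left(K,V \right)} = K + V K^{2}$ ($X{\left(K,V \right)} = K^{2} V + K = V K^{2} + K = K + V K^{2}$)
$2997 + \left(-11 - 4\right) \left(10 - 12\right) \left(X{\left(3,-4 \right)} + 20\right) = 2997 + \left(-11 - 4\right) \left(10 - 12\right) \left(3 \left(1 + 3 \left(-4\right)\right) + 20\right) = 2997 + \left(-15\right) \left(-2\right) \left(3 \left(1 - 12\right) + 20\right) = 2997 + 30 \left(3 \left(-11\right) + 20\right) = 2997 + 30 \left(-33 + 20\right) = 2997 + 30 \left(-13\right) = 2997 - 390 = 2607$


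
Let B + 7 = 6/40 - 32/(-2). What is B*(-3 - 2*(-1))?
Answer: -183/20 ≈ -9.1500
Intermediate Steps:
B = 183/20 (B = -7 + (6/40 - 32/(-2)) = -7 + (6*(1/40) - 32*(-½)) = -7 + (3/20 + 16) = -7 + 323/20 = 183/20 ≈ 9.1500)
B*(-3 - 2*(-1)) = 183*(-3 - 2*(-1))/20 = 183*(-3 + 2)/20 = (183/20)*(-1) = -183/20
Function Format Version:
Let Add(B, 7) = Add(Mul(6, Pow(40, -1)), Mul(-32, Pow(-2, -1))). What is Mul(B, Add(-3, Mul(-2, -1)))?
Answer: Rational(-183, 20) ≈ -9.1500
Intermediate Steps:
B = Rational(183, 20) (B = Add(-7, Add(Mul(6, Pow(40, -1)), Mul(-32, Pow(-2, -1)))) = Add(-7, Add(Mul(6, Rational(1, 40)), Mul(-32, Rational(-1, 2)))) = Add(-7, Add(Rational(3, 20), 16)) = Add(-7, Rational(323, 20)) = Rational(183, 20) ≈ 9.1500)
Mul(B, Add(-3, Mul(-2, -1))) = Mul(Rational(183, 20), Add(-3, Mul(-2, -1))) = Mul(Rational(183, 20), Add(-3, 2)) = Mul(Rational(183, 20), -1) = Rational(-183, 20)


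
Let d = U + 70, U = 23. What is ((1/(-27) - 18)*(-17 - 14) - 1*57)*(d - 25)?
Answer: 921944/27 ≈ 34146.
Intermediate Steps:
d = 93 (d = 23 + 70 = 93)
((1/(-27) - 18)*(-17 - 14) - 1*57)*(d - 25) = ((1/(-27) - 18)*(-17 - 14) - 1*57)*(93 - 25) = ((-1/27 - 18)*(-31) - 57)*68 = (-487/27*(-31) - 57)*68 = (15097/27 - 57)*68 = (13558/27)*68 = 921944/27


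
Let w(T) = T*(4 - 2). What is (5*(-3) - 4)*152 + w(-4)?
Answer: -2896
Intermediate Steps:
w(T) = 2*T (w(T) = T*2 = 2*T)
(5*(-3) - 4)*152 + w(-4) = (5*(-3) - 4)*152 + 2*(-4) = (-15 - 4)*152 - 8 = -19*152 - 8 = -2888 - 8 = -2896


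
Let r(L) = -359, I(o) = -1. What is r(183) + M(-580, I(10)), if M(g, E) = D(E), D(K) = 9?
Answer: -350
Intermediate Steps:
M(g, E) = 9
r(183) + M(-580, I(10)) = -359 + 9 = -350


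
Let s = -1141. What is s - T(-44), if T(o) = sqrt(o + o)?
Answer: -1141 - 2*I*sqrt(22) ≈ -1141.0 - 9.3808*I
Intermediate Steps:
T(o) = sqrt(2)*sqrt(o) (T(o) = sqrt(2*o) = sqrt(2)*sqrt(o))
s - T(-44) = -1141 - sqrt(2)*sqrt(-44) = -1141 - sqrt(2)*2*I*sqrt(11) = -1141 - 2*I*sqrt(22)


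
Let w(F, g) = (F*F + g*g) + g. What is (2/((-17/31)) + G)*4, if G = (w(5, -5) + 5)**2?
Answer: 169752/17 ≈ 9985.4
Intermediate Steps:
w(F, g) = g + F**2 + g**2 (w(F, g) = (F**2 + g**2) + g = g + F**2 + g**2)
G = 2500 (G = ((-5 + 5**2 + (-5)**2) + 5)**2 = ((-5 + 25 + 25) + 5)**2 = (45 + 5)**2 = 50**2 = 2500)
(2/((-17/31)) + G)*4 = (2/((-17/31)) + 2500)*4 = (2/((-17*1/31)) + 2500)*4 = (2/(-17/31) + 2500)*4 = (2*(-31/17) + 2500)*4 = (-62/17 + 2500)*4 = (42438/17)*4 = 169752/17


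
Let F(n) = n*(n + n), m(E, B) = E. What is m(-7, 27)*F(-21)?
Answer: -6174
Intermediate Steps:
F(n) = 2*n² (F(n) = n*(2*n) = 2*n²)
m(-7, 27)*F(-21) = -14*(-21)² = -14*441 = -7*882 = -6174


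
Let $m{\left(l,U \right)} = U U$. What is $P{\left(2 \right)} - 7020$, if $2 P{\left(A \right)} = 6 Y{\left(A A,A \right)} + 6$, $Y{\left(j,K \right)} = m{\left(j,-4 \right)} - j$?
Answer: $-6981$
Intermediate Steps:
$m{\left(l,U \right)} = U^{2}$
$Y{\left(j,K \right)} = 16 - j$ ($Y{\left(j,K \right)} = \left(-4\right)^{2} - j = 16 - j$)
$P{\left(A \right)} = 51 - 3 A^{2}$ ($P{\left(A \right)} = \frac{6 \left(16 - A A\right) + 6}{2} = \frac{6 \left(16 - A^{2}\right) + 6}{2} = \frac{\left(96 - 6 A^{2}\right) + 6}{2} = \frac{102 - 6 A^{2}}{2} = 51 - 3 A^{2}$)
$P{\left(2 \right)} - 7020 = \left(51 - 3 \cdot 2^{2}\right) - 7020 = \left(51 - 12\right) - 7020 = 39 - 7020 = -6981$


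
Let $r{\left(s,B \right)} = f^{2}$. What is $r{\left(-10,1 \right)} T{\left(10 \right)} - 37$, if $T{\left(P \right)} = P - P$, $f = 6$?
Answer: $-37$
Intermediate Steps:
$T{\left(P \right)} = 0$
$r{\left(s,B \right)} = 36$ ($r{\left(s,B \right)} = 6^{2} = 36$)
$r{\left(-10,1 \right)} T{\left(10 \right)} - 37 = 36 \cdot 0 - 37 = 0 - 37 = -37$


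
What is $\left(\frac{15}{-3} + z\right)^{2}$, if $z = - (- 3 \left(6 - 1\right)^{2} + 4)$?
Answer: $4356$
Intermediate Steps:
$z = 71$ ($z = - (- 3 \cdot 5^{2} + 4) = - (\left(-3\right) 25 + 4) = - (-75 + 4) = \left(-1\right) \left(-71\right) = 71$)
$\left(\frac{15}{-3} + z\right)^{2} = \left(\frac{15}{-3} + 71\right)^{2} = \left(15 \left(- \frac{1}{3}\right) + 71\right)^{2} = \left(-5 + 71\right)^{2} = 66^{2} = 4356$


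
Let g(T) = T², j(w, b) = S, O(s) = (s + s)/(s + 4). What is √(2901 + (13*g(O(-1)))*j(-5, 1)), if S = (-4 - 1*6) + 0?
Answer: √25589/3 ≈ 53.322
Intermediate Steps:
S = -10 (S = (-4 - 6) + 0 = -10 + 0 = -10)
O(s) = 2*s/(4 + s) (O(s) = (2*s)/(4 + s) = 2*s/(4 + s))
j(w, b) = -10
√(2901 + (13*g(O(-1)))*j(-5, 1)) = √(2901 + (13*(2*(-1)/(4 - 1))²)*(-10)) = √(2901 + (13*(2*(-1)/3)²)*(-10)) = √(2901 + (13*(2*(-1)*(⅓))²)*(-10)) = √(2901 + (13*(-⅔)²)*(-10)) = √(2901 + (13*(4/9))*(-10)) = √(2901 + (52/9)*(-10)) = √(2901 - 520/9) = √(25589/9) = √25589/3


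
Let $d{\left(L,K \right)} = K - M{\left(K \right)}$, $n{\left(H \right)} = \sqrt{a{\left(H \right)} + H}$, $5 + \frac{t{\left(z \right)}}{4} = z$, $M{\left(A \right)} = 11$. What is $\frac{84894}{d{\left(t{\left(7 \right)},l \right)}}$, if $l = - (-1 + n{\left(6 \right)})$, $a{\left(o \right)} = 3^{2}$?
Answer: $- \frac{169788}{17} + \frac{84894 \sqrt{15}}{85} \approx -6119.4$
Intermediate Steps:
$a{\left(o \right)} = 9$
$t{\left(z \right)} = -20 + 4 z$
$n{\left(H \right)} = \sqrt{9 + H}$
$l = 1 - \sqrt{15}$ ($l = - (-1 + \sqrt{9 + 6}) = - (-1 + \sqrt{15}) = 1 - \sqrt{15} \approx -2.873$)
$d{\left(L,K \right)} = -11 + K$ ($d{\left(L,K \right)} = K - 11 = -11 + K$)
$\frac{84894}{d{\left(t{\left(7 \right)},l \right)}} = \frac{84894}{-11 + \left(1 - \sqrt{15}\right)} = \frac{84894}{-10 - \sqrt{15}}$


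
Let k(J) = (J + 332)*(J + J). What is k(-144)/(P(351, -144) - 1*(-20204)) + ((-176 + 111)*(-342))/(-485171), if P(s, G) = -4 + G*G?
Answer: -3397388238/2482620007 ≈ -1.3685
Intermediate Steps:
k(J) = 2*J*(332 + J) (k(J) = (332 + J)*(2*J) = 2*J*(332 + J))
P(s, G) = -4 + G**2
k(-144)/(P(351, -144) - 1*(-20204)) + ((-176 + 111)*(-342))/(-485171) = (2*(-144)*(332 - 144))/((-4 + (-144)**2) - 1*(-20204)) + ((-176 + 111)*(-342))/(-485171) = (2*(-144)*188)/((-4 + 20736) + 20204) - 65*(-342)*(-1/485171) = -54144/(20732 + 20204) + 22230*(-1/485171) = -54144/40936 - 22230/485171 = -54144*1/40936 - 22230/485171 = -6768/5117 - 22230/485171 = -3397388238/2482620007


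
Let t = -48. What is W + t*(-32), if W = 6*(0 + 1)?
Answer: 1542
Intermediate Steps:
W = 6 (W = 6*1 = 6)
W + t*(-32) = 6 - 48*(-32) = 6 + 1536 = 1542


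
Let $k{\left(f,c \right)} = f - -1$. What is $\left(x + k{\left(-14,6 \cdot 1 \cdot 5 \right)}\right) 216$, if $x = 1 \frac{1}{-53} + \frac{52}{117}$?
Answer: $- \frac{143952}{53} \approx -2716.1$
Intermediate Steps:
$k{\left(f,c \right)} = 1 + f$ ($k{\left(f,c \right)} = f + 1 = 1 + f$)
$x = \frac{203}{477}$ ($x = 1 \left(- \frac{1}{53}\right) + 52 \cdot \frac{1}{117} = - \frac{1}{53} + \frac{4}{9} = \frac{203}{477} \approx 0.42558$)
$\left(x + k{\left(-14,6 \cdot 1 \cdot 5 \right)}\right) 216 = \left(\frac{203}{477} + \left(1 - 14\right)\right) 216 = \left(\frac{203}{477} - 13\right) 216 = \left(- \frac{5998}{477}\right) 216 = - \frac{143952}{53}$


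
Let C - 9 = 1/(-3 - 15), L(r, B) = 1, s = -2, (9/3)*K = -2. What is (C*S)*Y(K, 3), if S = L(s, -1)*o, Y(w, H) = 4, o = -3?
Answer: -322/3 ≈ -107.33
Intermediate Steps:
K = -⅔ (K = (⅓)*(-2) = -⅔ ≈ -0.66667)
C = 161/18 (C = 9 + 1/(-3 - 15) = 9 + 1/(-18) = 9 - 1/18 = 161/18 ≈ 8.9444)
S = -3 (S = 1*(-3) = -3)
(C*S)*Y(K, 3) = ((161/18)*(-3))*4 = -161/6*4 = -322/3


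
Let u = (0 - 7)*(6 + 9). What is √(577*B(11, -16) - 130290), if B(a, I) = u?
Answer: 5*I*√7635 ≈ 436.89*I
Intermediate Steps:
u = -105 (u = -7*15 = -105)
B(a, I) = -105
√(577*B(11, -16) - 130290) = √(577*(-105) - 130290) = √(-60585 - 130290) = √(-190875) = 5*I*√7635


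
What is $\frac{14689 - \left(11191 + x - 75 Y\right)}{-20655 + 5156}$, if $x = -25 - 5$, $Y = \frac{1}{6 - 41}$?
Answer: $- \frac{24681}{108493} \approx -0.22749$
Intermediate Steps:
$Y = - \frac{1}{35}$ ($Y = \frac{1}{-35} = - \frac{1}{35} \approx -0.028571$)
$x = -30$ ($x = -25 - 5 = -30$)
$\frac{14689 - \left(11191 + x - 75 Y\right)}{-20655 + 5156} = \frac{14689 - \left(11161 + \frac{15}{7}\right)}{-20655 + 5156} = \frac{14689 - \frac{78142}{7}}{-15499} = \left(14689 - \frac{78142}{7}\right) \left(- \frac{1}{15499}\right) = \frac{24681}{7} \left(- \frac{1}{15499}\right) = - \frac{24681}{108493}$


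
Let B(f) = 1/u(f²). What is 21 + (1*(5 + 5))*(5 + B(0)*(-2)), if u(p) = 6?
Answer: 203/3 ≈ 67.667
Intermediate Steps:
B(f) = ⅙ (B(f) = 1/6 = ⅙)
21 + (1*(5 + 5))*(5 + B(0)*(-2)) = 21 + (1*(5 + 5))*(5 + (⅙)*(-2)) = 21 + (1*10)*(5 - ⅓) = 21 + 10*(14/3) = 21 + 140/3 = 203/3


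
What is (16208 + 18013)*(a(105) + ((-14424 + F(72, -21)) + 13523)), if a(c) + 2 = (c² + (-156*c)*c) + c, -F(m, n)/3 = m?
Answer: -58514111469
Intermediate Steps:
F(m, n) = -3*m
a(c) = -2 + c - 155*c² (a(c) = -2 + ((c² + (-156*c)*c) + c) = -2 + ((c² - 156*c²) + c) = -2 + (-155*c² + c) = -2 + (c - 155*c²) = -2 + c - 155*c²)
(16208 + 18013)*(a(105) + ((-14424 + F(72, -21)) + 13523)) = (16208 + 18013)*((-2 + 105 - 155*105²) + ((-14424 - 3*72) + 13523)) = 34221*((-2 + 105 - 155*11025) + ((-14424 - 216) + 13523)) = 34221*((-2 + 105 - 1708875) + (-14640 + 13523)) = 34221*(-1708772 - 1117) = 34221*(-1709889) = -58514111469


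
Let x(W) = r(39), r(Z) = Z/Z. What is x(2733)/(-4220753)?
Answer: -1/4220753 ≈ -2.3692e-7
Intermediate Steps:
r(Z) = 1
x(W) = 1
x(2733)/(-4220753) = 1/(-4220753) = 1*(-1/4220753) = -1/4220753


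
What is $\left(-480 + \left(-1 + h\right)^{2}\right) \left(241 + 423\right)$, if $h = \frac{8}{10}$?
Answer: $- \frac{7967336}{25} \approx -3.1869 \cdot 10^{5}$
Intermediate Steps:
$h = \frac{4}{5}$ ($h = 8 \cdot \frac{1}{10} = \frac{4}{5} \approx 0.8$)
$\left(-480 + \left(-1 + h\right)^{2}\right) \left(241 + 423\right) = \left(-480 + \left(-1 + \frac{4}{5}\right)^{2}\right) \left(241 + 423\right) = \left(-480 + \left(- \frac{1}{5}\right)^{2}\right) 664 = \left(-480 + \frac{1}{25}\right) 664 = \left(- \frac{11999}{25}\right) 664 = - \frac{7967336}{25}$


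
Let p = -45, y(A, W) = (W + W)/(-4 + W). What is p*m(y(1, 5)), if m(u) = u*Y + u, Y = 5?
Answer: -2700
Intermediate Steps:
y(A, W) = 2*W/(-4 + W) (y(A, W) = (2*W)/(-4 + W) = 2*W/(-4 + W))
m(u) = 6*u (m(u) = u*5 + u = 5*u + u = 6*u)
p*m(y(1, 5)) = -270*2*5/(-4 + 5) = -270*2*5/1 = -270*2*5*1 = -270*10 = -45*60 = -2700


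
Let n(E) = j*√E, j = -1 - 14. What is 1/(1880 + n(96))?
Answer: 47/87820 + 3*√6/175640 ≈ 0.00057702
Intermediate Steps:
j = -15
n(E) = -15*√E
1/(1880 + n(96)) = 1/(1880 - 60*√6)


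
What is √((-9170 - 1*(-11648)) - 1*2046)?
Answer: 12*√3 ≈ 20.785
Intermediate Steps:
√((-9170 - 1*(-11648)) - 1*2046) = √((-9170 + 11648) - 2046) = √(2478 - 2046) = √432 = 12*√3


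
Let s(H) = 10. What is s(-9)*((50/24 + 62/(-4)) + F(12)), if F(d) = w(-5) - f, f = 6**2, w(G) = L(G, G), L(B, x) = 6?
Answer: -2605/6 ≈ -434.17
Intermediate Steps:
w(G) = 6
f = 36
F(d) = -30 (F(d) = 6 - 1*36 = 6 - 36 = -30)
s(-9)*((50/24 + 62/(-4)) + F(12)) = 10*((50/24 + 62/(-4)) - 30) = 10*((50*(1/24) + 62*(-1/4)) - 30) = 10*((25/12 - 31/2) - 30) = 10*(-161/12 - 30) = 10*(-521/12) = -2605/6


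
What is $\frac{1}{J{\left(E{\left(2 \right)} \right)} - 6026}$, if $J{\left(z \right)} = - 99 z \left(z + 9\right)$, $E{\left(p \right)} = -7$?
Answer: $- \frac{1}{4640} \approx -0.00021552$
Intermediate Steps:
$J{\left(z \right)} = - 99 z \left(9 + z\right)$
$\frac{1}{J{\left(E{\left(2 \right)} \right)} - 6026} = \frac{1}{\left(-99\right) \left(-7\right) \left(9 - 7\right) - 6026} = \frac{1}{\left(-99\right) \left(-7\right) 2 - 6026} = \frac{1}{1386 - 6026} = \frac{1}{-4640} = - \frac{1}{4640}$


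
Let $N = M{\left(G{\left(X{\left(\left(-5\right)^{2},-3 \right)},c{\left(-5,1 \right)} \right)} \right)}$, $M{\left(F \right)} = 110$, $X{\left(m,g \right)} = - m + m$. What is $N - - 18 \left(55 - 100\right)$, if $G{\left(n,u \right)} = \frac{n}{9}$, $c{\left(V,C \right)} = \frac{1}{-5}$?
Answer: $-700$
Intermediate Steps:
$c{\left(V,C \right)} = - \frac{1}{5}$
$X{\left(m,g \right)} = 0$
$G{\left(n,u \right)} = \frac{n}{9}$ ($G{\left(n,u \right)} = n \frac{1}{9} = \frac{n}{9}$)
$N = 110$
$N - - 18 \left(55 - 100\right) = 110 - - 18 \left(55 - 100\right) = 110 - \left(-18\right) \left(-45\right) = 110 - 810 = -700$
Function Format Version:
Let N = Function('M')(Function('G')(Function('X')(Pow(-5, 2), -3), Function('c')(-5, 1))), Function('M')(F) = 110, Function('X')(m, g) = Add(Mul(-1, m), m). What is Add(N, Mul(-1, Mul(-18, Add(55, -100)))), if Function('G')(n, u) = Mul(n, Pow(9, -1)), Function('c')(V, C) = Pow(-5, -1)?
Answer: -700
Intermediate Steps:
Function('c')(V, C) = Rational(-1, 5)
Function('X')(m, g) = 0
Function('G')(n, u) = Mul(Rational(1, 9), n) (Function('G')(n, u) = Mul(n, Rational(1, 9)) = Mul(Rational(1, 9), n))
N = 110
Add(N, Mul(-1, Mul(-18, Add(55, -100)))) = Add(110, Mul(-1, Mul(-18, Add(55, -100)))) = Add(110, Mul(-1, Mul(-18, -45))) = Add(110, Mul(-1, 810)) = Add(110, -810) = -700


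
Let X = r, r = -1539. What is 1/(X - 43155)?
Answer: -1/44694 ≈ -2.2374e-5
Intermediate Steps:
X = -1539
1/(X - 43155) = 1/(-1539 - 43155) = 1/(-44694) = -1/44694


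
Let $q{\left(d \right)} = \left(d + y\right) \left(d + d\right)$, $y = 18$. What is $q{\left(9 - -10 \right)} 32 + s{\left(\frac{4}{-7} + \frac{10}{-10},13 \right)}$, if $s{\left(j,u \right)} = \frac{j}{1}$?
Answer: $\frac{314933}{7} \approx 44990.0$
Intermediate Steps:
$s{\left(j,u \right)} = j$ ($s{\left(j,u \right)} = j 1 = j$)
$q{\left(d \right)} = 2 d \left(18 + d\right)$ ($q{\left(d \right)} = \left(d + 18\right) \left(d + d\right) = \left(18 + d\right) 2 d = 2 d \left(18 + d\right)$)
$q{\left(9 - -10 \right)} 32 + s{\left(\frac{4}{-7} + \frac{10}{-10},13 \right)} = 2 \left(9 - -10\right) \left(18 + \left(9 - -10\right)\right) 32 + \left(\frac{4}{-7} + \frac{10}{-10}\right) = 2 \left(9 + 10\right) \left(18 + \left(9 + 10\right)\right) 32 + \left(4 \left(- \frac{1}{7}\right) + 10 \left(- \frac{1}{10}\right)\right) = 2 \cdot 19 \left(18 + 19\right) 32 - \frac{11}{7} = 2 \cdot 19 \cdot 37 \cdot 32 - \frac{11}{7} = 1406 \cdot 32 - \frac{11}{7} = 44992 - \frac{11}{7} = \frac{314933}{7}$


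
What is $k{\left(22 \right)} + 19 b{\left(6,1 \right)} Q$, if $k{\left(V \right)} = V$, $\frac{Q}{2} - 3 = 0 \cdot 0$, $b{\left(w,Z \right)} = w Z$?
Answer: $706$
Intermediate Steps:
$b{\left(w,Z \right)} = Z w$
$Q = 6$ ($Q = 6 + 2 \cdot 0 \cdot 0 = 6 + 2 \cdot 0 = 6 + 0 = 6$)
$k{\left(22 \right)} + 19 b{\left(6,1 \right)} Q = 22 + 19 \cdot 1 \cdot 6 \cdot 6 = 22 + 19 \cdot 6 \cdot 6 = 22 + 114 \cdot 6 = 22 + 684 = 706$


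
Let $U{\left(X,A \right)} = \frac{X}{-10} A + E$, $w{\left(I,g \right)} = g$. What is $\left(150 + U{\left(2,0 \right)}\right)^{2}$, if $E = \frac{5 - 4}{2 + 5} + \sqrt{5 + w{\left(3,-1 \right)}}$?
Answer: $\frac{1134225}{49} \approx 23147.0$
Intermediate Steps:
$E = \frac{15}{7}$ ($E = \frac{5 - 4}{2 + 5} + \sqrt{5 - 1} = 1 \cdot \frac{1}{7} + \sqrt{4} = 1 \cdot \frac{1}{7} + 2 = \frac{1}{7} + 2 = \frac{15}{7} \approx 2.1429$)
$U{\left(X,A \right)} = \frac{15}{7} - \frac{A X}{10}$ ($U{\left(X,A \right)} = \frac{X}{-10} A + \frac{15}{7} = X \left(- \frac{1}{10}\right) A + \frac{15}{7} = - \frac{X}{10} A + \frac{15}{7} = - \frac{A X}{10} + \frac{15}{7} = \frac{15}{7} - \frac{A X}{10}$)
$\left(150 + U{\left(2,0 \right)}\right)^{2} = \left(150 + \left(\frac{15}{7} - 0 \cdot 2\right)\right)^{2} = \left(150 + \left(\frac{15}{7} + 0\right)\right)^{2} = \left(150 + \frac{15}{7}\right)^{2} = \left(\frac{1065}{7}\right)^{2} = \frac{1134225}{49}$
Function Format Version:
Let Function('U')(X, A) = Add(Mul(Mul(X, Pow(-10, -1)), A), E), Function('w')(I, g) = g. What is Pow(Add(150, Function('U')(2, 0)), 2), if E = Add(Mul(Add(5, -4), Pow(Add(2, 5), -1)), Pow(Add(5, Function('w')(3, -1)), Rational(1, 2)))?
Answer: Rational(1134225, 49) ≈ 23147.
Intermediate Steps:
E = Rational(15, 7) (E = Add(Mul(Add(5, -4), Pow(Add(2, 5), -1)), Pow(Add(5, -1), Rational(1, 2))) = Add(Mul(1, Pow(7, -1)), Pow(4, Rational(1, 2))) = Add(Mul(1, Rational(1, 7)), 2) = Add(Rational(1, 7), 2) = Rational(15, 7) ≈ 2.1429)
Function('U')(X, A) = Add(Rational(15, 7), Mul(Rational(-1, 10), A, X)) (Function('U')(X, A) = Add(Mul(Mul(X, Pow(-10, -1)), A), Rational(15, 7)) = Add(Mul(Mul(X, Rational(-1, 10)), A), Rational(15, 7)) = Add(Mul(Mul(Rational(-1, 10), X), A), Rational(15, 7)) = Add(Mul(Rational(-1, 10), A, X), Rational(15, 7)) = Add(Rational(15, 7), Mul(Rational(-1, 10), A, X)))
Pow(Add(150, Function('U')(2, 0)), 2) = Pow(Add(150, Add(Rational(15, 7), Mul(Rational(-1, 10), 0, 2))), 2) = Pow(Add(150, Add(Rational(15, 7), 0)), 2) = Pow(Add(150, Rational(15, 7)), 2) = Pow(Rational(1065, 7), 2) = Rational(1134225, 49)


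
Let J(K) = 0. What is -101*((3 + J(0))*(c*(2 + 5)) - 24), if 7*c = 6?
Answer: 606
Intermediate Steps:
c = 6/7 (c = (⅐)*6 = 6/7 ≈ 0.85714)
-101*((3 + J(0))*(c*(2 + 5)) - 24) = -101*((3 + 0)*(6*(2 + 5)/7) - 24) = -101*(3*((6/7)*7) - 24) = -101*(3*6 - 24) = -101*(18 - 24) = -101*(-6) = 606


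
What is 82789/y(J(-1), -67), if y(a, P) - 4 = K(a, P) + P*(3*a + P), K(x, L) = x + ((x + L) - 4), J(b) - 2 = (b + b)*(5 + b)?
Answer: 82789/5616 ≈ 14.742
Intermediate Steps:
J(b) = 2 + 2*b*(5 + b) (J(b) = 2 + (b + b)*(5 + b) = 2 + (2*b)*(5 + b) = 2 + 2*b*(5 + b))
K(x, L) = -4 + L + 2*x (K(x, L) = x + ((L + x) - 4) = x + (-4 + L + x) = -4 + L + 2*x)
y(a, P) = P + 2*a + P*(P + 3*a) (y(a, P) = 4 + ((-4 + P + 2*a) + P*(3*a + P)) = 4 + ((-4 + P + 2*a) + P*(P + 3*a)) = 4 + (-4 + P + 2*a + P*(P + 3*a)) = P + 2*a + P*(P + 3*a))
82789/y(J(-1), -67) = 82789/(-67 + (-67)² + 2*(2 + 2*(-1)² + 10*(-1)) + 3*(-67)*(2 + 2*(-1)² + 10*(-1))) = 82789/(-67 + 4489 + 2*(2 + 2*1 - 10) + 3*(-67)*(2 + 2*1 - 10)) = 82789/(-67 + 4489 + 2*(2 + 2 - 10) + 3*(-67)*(2 + 2 - 10)) = 82789/(-67 + 4489 + 2*(-6) + 3*(-67)*(-6)) = 82789/(-67 + 4489 - 12 + 1206) = 82789/5616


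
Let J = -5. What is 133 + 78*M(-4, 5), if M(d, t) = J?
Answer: -257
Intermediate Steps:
M(d, t) = -5
133 + 78*M(-4, 5) = 133 + 78*(-5) = 133 - 390 = -257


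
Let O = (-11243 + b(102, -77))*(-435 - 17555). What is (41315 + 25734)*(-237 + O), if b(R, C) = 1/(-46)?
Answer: 311913265781046/23 ≈ 1.3561e+13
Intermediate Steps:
b(R, C) = -1/46
O = 4652025105/23 (O = (-11243 - 1/46)*(-435 - 17555) = -517179/46*(-17990) = 4652025105/23 ≈ 2.0226e+8)
(41315 + 25734)*(-237 + O) = (41315 + 25734)*(-237 + 4652025105/23) = 67049*(4652019654/23) = 311913265781046/23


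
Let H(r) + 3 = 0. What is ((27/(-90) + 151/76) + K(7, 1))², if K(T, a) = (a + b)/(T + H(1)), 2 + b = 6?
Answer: 77841/9025 ≈ 8.6250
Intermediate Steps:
H(r) = -3 (H(r) = -3 + 0 = -3)
b = 4 (b = -2 + 6 = 4)
K(T, a) = (4 + a)/(-3 + T) (K(T, a) = (a + 4)/(T - 3) = (4 + a)/(-3 + T))
((27/(-90) + 151/76) + K(7, 1))² = ((27/(-90) + 151/76) + (4 + 1)/(-3 + 7))² = ((27*(-1/90) + 151*(1/76)) + 5/4)² = ((-3/10 + 151/76) + (¼)*5)² = (641/380 + 5/4)² = (279/95)² = 77841/9025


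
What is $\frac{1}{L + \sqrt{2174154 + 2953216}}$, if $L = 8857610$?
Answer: $\frac{885761}{7845724978473} - \frac{\sqrt{5127370}}{78457249784730} \approx 1.1287 \cdot 10^{-7}$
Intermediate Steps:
$\frac{1}{L + \sqrt{2174154 + 2953216}} = \frac{1}{8857610 + \sqrt{2174154 + 2953216}} = \frac{1}{8857610 + \sqrt{5127370}}$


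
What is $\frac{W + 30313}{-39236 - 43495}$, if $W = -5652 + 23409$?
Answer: $- \frac{190}{327} \approx -0.58104$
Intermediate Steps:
$W = 17757$
$\frac{W + 30313}{-39236 - 43495} = \frac{17757 + 30313}{-39236 - 43495} = \frac{48070}{-82731} = 48070 \left(- \frac{1}{82731}\right) = - \frac{190}{327}$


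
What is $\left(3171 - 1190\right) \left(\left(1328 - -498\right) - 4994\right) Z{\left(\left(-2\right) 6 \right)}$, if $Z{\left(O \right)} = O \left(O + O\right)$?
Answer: $-1807432704$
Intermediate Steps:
$Z{\left(O \right)} = 2 O^{2}$ ($Z{\left(O \right)} = O 2 O = 2 O^{2}$)
$\left(3171 - 1190\right) \left(\left(1328 - -498\right) - 4994\right) Z{\left(\left(-2\right) 6 \right)} = \left(3171 - 1190\right) \left(\left(1328 - -498\right) - 4994\right) 2 \left(\left(-2\right) 6\right)^{2} = 1981 \left(\left(1328 + 498\right) - 4994\right) 2 \left(-12\right)^{2} = 1981 \left(1826 - 4994\right) 2 \cdot 144 = 1981 \left(-3168\right) 288 = \left(-6275808\right) 288 = -1807432704$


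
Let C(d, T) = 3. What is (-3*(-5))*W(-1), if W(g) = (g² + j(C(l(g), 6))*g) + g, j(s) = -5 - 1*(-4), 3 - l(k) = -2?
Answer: 15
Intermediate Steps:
l(k) = 5 (l(k) = 3 - 1*(-2) = 3 + 2 = 5)
j(s) = -1 (j(s) = -5 + 4 = -1)
W(g) = g² (W(g) = (g² - g) + g = g²)
(-3*(-5))*W(-1) = -3*(-5)*(-1)² = 15*1 = 15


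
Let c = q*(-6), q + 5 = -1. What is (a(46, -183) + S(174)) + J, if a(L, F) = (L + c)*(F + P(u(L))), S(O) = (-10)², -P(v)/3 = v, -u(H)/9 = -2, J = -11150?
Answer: -30484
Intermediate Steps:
q = -6 (q = -5 - 1 = -6)
u(H) = 18 (u(H) = -9*(-2) = 18)
P(v) = -3*v
c = 36 (c = -6*(-6) = 36)
S(O) = 100
a(L, F) = (-54 + F)*(36 + L) (a(L, F) = (L + 36)*(F - 3*18) = (36 + L)*(F - 54) = (36 + L)*(-54 + F) = (-54 + F)*(36 + L))
(a(46, -183) + S(174)) + J = ((-1944 - 54*46 + 36*(-183) - 183*46) + 100) - 11150 = ((-1944 - 2484 - 6588 - 8418) + 100) - 11150 = (-19434 + 100) - 11150 = -19334 - 11150 = -30484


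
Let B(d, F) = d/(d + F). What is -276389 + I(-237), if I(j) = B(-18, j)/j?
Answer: -1855952137/6715 ≈ -2.7639e+5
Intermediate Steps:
B(d, F) = d/(F + d)
I(j) = -18/(j*(-18 + j)) (I(j) = (-18/(j - 18))/j = (-18/(-18 + j))/j = -18/(j*(-18 + j)))
-276389 + I(-237) = -276389 - 18/(-237*(-18 - 237)) = -276389 - 18*(-1/237)/(-255) = -276389 - 18*(-1/237)*(-1/255) = -276389 - 2/6715 = -1855952137/6715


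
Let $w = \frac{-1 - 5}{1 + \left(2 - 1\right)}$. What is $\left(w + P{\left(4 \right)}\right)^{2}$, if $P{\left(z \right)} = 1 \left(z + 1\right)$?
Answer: $4$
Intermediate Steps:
$w = -3$ ($w = - \frac{6}{1 + \left(2 - 1\right)} = - \frac{6}{1 + 1} = - \frac{6}{2} = \left(-6\right) \frac{1}{2} = -3$)
$P{\left(z \right)} = 1 + z$ ($P{\left(z \right)} = 1 \left(1 + z\right) = 1 + z$)
$\left(w + P{\left(4 \right)}\right)^{2} = \left(-3 + \left(1 + 4\right)\right)^{2} = \left(-3 + 5\right)^{2} = 2^{2} = 4$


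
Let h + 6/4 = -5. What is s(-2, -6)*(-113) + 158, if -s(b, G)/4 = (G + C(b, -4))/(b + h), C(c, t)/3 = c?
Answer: 13534/17 ≈ 796.12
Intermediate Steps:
h = -13/2 (h = -3/2 - 5 = -13/2 ≈ -6.5000)
C(c, t) = 3*c
s(b, G) = -4*(G + 3*b)/(-13/2 + b) (s(b, G) = -4*(G + 3*b)/(b - 13/2) = -4*(G + 3*b)/(-13/2 + b))
s(-2, -6)*(-113) + 158 = (8*(-1*(-6) - 3*(-2))/(-13 + 2*(-2)))*(-113) + 158 = (8*(6 + 6)/(-13 - 4))*(-113) + 158 = (8*12/(-17))*(-113) + 158 = (8*(-1/17)*12)*(-113) + 158 = -96/17*(-113) + 158 = 10848/17 + 158 = 13534/17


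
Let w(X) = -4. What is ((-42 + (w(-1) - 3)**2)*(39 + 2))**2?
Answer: 82369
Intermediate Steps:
((-42 + (w(-1) - 3)**2)*(39 + 2))**2 = ((-42 + (-4 - 3)**2)*(39 + 2))**2 = ((-42 + (-7)**2)*41)**2 = ((-42 + 49)*41)**2 = (7*41)**2 = 287**2 = 82369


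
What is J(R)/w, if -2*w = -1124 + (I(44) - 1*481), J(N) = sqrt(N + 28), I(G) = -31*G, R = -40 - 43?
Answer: 2*I*sqrt(55)/2969 ≈ 0.0049958*I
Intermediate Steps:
R = -83
J(N) = sqrt(28 + N)
w = 2969/2 (w = -(-1124 + (-31*44 - 1*481))/2 = -(-1124 + (-1364 - 481))/2 = -(-1124 - 1845)/2 = -1/2*(-2969) = 2969/2 ≈ 1484.5)
J(R)/w = sqrt(28 - 83)/(2969/2) = sqrt(-55)*(2/2969) = (I*sqrt(55))*(2/2969) = 2*I*sqrt(55)/2969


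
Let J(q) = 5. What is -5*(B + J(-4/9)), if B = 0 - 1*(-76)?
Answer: -405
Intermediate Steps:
B = 76 (B = 0 + 76 = 76)
-5*(B + J(-4/9)) = -5*(76 + 5) = -5*81 = -405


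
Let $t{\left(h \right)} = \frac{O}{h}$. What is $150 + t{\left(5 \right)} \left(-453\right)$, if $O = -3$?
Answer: $\frac{2109}{5} \approx 421.8$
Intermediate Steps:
$t{\left(h \right)} = - \frac{3}{h}$
$150 + t{\left(5 \right)} \left(-453\right) = 150 + - \frac{3}{5} \left(-453\right) = 150 + \left(-3\right) \frac{1}{5} \left(-453\right) = 150 - - \frac{1359}{5} = 150 + \frac{1359}{5} = \frac{2109}{5}$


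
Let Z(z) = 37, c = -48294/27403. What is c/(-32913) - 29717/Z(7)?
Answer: -2978022717265/3707872527 ≈ -803.16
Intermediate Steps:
c = -48294/27403 (c = -48294*1/27403 = -48294/27403 ≈ -1.7624)
c/(-32913) - 29717/Z(7) = -48294/27403/(-32913) - 29717/37 = -48294/27403*(-1/32913) - 29717*1/37 = 5366/100212771 - 29717/37 = -2978022717265/3707872527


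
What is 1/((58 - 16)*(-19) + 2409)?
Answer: 1/1611 ≈ 0.00062073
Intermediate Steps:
1/((58 - 16)*(-19) + 2409) = 1/(42*(-19) + 2409) = 1/(-798 + 2409) = 1/1611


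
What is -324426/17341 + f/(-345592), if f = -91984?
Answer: -13815491956/749113859 ≈ -18.442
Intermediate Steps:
-324426/17341 + f/(-345592) = -324426/17341 - 91984/(-345592) = -324426*1/17341 - 91984*(-1/345592) = -324426/17341 + 11498/43199 = -13815491956/749113859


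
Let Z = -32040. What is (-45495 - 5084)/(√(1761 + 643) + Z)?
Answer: 405137790/256639799 + 50579*√601/513279598 ≈ 1.5810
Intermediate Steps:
(-45495 - 5084)/(√(1761 + 643) + Z) = (-45495 - 5084)/(√(1761 + 643) - 32040) = -50579/(√2404 - 32040) = -50579/(2*√601 - 32040) = -50579/(-32040 + 2*√601)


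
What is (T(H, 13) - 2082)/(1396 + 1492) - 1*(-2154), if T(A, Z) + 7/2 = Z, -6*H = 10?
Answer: 12437359/5776 ≈ 2153.3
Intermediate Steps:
H = -5/3 (H = -⅙*10 = -5/3 ≈ -1.6667)
T(A, Z) = -7/2 + Z
(T(H, 13) - 2082)/(1396 + 1492) - 1*(-2154) = ((-7/2 + 13) - 2082)/(1396 + 1492) - 1*(-2154) = (19/2 - 2082)/2888 + 2154 = -4145/2*1/2888 + 2154 = -4145/5776 + 2154 = 12437359/5776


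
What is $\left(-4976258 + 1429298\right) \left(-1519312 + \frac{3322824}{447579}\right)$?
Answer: $\frac{267996010467090560}{49731} \approx 5.3889 \cdot 10^{12}$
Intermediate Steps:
$\left(-4976258 + 1429298\right) \left(-1519312 + \frac{3322824}{447579}\right) = - 3546960 \left(-1519312 + 3322824 \cdot \frac{1}{447579}\right) = - 3546960 \left(-1519312 + \frac{1107608}{149193}\right) = \left(-3546960\right) \left(- \frac{226669607608}{149193}\right) = \frac{267996010467090560}{49731}$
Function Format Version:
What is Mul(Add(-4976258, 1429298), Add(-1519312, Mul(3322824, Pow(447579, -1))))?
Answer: Rational(267996010467090560, 49731) ≈ 5.3889e+12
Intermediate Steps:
Mul(Add(-4976258, 1429298), Add(-1519312, Mul(3322824, Pow(447579, -1)))) = Mul(-3546960, Add(-1519312, Mul(3322824, Rational(1, 447579)))) = Mul(-3546960, Add(-1519312, Rational(1107608, 149193))) = Mul(-3546960, Rational(-226669607608, 149193)) = Rational(267996010467090560, 49731)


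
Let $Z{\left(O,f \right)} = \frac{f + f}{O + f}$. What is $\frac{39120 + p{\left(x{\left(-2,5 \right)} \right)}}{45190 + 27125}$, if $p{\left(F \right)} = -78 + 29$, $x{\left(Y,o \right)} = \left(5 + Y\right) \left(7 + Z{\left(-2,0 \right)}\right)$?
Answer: $\frac{39071}{72315} \approx 0.54029$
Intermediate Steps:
$Z{\left(O,f \right)} = \frac{2 f}{O + f}$
$x{\left(Y,o \right)} = 35 + 7 Y$ ($x{\left(Y,o \right)} = \left(5 + Y\right) \left(7 + 2 \cdot 0 \frac{1}{-2 + 0}\right) = \left(5 + Y\right) \left(7 + 2 \cdot 0 \frac{1}{-2}\right) = \left(5 + Y\right) \left(7 + 2 \cdot 0 \left(- \frac{1}{2}\right)\right) = \left(5 + Y\right) \left(7 + 0\right) = \left(5 + Y\right) 7 = 35 + 7 Y$)
$p{\left(F \right)} = -49$
$\frac{39120 + p{\left(x{\left(-2,5 \right)} \right)}}{45190 + 27125} = \frac{39120 - 49}{45190 + 27125} = \frac{39071}{72315}$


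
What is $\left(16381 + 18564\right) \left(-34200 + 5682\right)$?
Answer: $-996561510$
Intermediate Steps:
$\left(16381 + 18564\right) \left(-34200 + 5682\right) = 34945 \left(-28518\right) = -996561510$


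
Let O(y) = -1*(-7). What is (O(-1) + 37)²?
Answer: 1936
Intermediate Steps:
O(y) = 7
(O(-1) + 37)² = (7 + 37)² = 44² = 1936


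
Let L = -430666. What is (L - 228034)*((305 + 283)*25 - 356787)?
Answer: 225332706900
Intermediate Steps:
(L - 228034)*((305 + 283)*25 - 356787) = (-430666 - 228034)*((305 + 283)*25 - 356787) = -658700*(588*25 - 356787) = -658700*(14700 - 356787) = -658700*(-342087) = 225332706900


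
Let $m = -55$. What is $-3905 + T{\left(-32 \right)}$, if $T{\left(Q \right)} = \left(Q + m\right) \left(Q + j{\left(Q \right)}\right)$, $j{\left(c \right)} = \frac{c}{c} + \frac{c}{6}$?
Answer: $-744$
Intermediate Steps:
$j{\left(c \right)} = 1 + \frac{c}{6}$ ($j{\left(c \right)} = 1 + c \frac{1}{6} = 1 + \frac{c}{6}$)
$T{\left(Q \right)} = \left(1 + \frac{7 Q}{6}\right) \left(-55 + Q\right)$ ($T{\left(Q \right)} = \left(Q - 55\right) \left(Q + \left(1 + \frac{Q}{6}\right)\right) = \left(-55 + Q\right) \left(1 + \frac{7 Q}{6}\right) = \left(1 + \frac{7 Q}{6}\right) \left(-55 + Q\right)$)
$-3905 + T{\left(-32 \right)} = -3905 - \left(- \frac{5899}{3} - \frac{3584}{3}\right) = -3905 + \left(-55 + \frac{6064}{3} + \frac{7}{6} \cdot 1024\right) = -3905 + \left(-55 + \frac{6064}{3} + \frac{3584}{3}\right) = -3905 + 3161 = -744$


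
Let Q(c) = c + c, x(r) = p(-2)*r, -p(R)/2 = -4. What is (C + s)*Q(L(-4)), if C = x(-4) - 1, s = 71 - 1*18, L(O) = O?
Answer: -160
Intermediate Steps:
p(R) = 8 (p(R) = -2*(-4) = 8)
x(r) = 8*r
Q(c) = 2*c
s = 53 (s = 71 - 18 = 53)
C = -33 (C = 8*(-4) - 1 = -32 - 1 = -33)
(C + s)*Q(L(-4)) = (-33 + 53)*(2*(-4)) = 20*(-8) = -160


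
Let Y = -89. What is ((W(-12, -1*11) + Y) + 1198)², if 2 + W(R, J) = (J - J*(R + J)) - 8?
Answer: 697225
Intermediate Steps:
W(R, J) = -10 + J - J*(J + R) (W(R, J) = -2 + ((J - J*(R + J)) - 8) = -2 + ((J - J*(J + R)) - 8) = -2 + (-8 + J - J*(J + R)) = -10 + J - J*(J + R))
((W(-12, -1*11) + Y) + 1198)² = (((-10 - 1*11 - (-1*11)² - 1*(-1*11)*(-12)) - 89) + 1198)² = (((-10 - 11 - 1*(-11)² - 1*(-11)*(-12)) - 89) + 1198)² = (((-10 - 11 - 1*121 - 132) - 89) + 1198)² = (((-10 - 11 - 121 - 132) - 89) + 1198)² = ((-274 - 89) + 1198)² = (-363 + 1198)² = 835² = 697225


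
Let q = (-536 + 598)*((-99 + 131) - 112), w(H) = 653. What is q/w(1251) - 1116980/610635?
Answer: -751627508/79748931 ≈ -9.4249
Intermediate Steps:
q = -4960 (q = 62*(32 - 112) = 62*(-80) = -4960)
q/w(1251) - 1116980/610635 = -4960/653 - 1116980/610635 = -4960*1/653 - 1116980*1/610635 = -4960/653 - 223396/122127 = -751627508/79748931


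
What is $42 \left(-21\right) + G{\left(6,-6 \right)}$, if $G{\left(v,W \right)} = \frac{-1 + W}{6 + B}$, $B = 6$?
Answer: $- \frac{10591}{12} \approx -882.58$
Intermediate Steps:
$G{\left(v,W \right)} = - \frac{1}{12} + \frac{W}{12}$ ($G{\left(v,W \right)} = \frac{-1 + W}{6 + 6} = \frac{-1 + W}{12} = \left(-1 + W\right) \frac{1}{12} = - \frac{1}{12} + \frac{W}{12}$)
$42 \left(-21\right) + G{\left(6,-6 \right)} = 42 \left(-21\right) + \left(- \frac{1}{12} + \frac{1}{12} \left(-6\right)\right) = -882 - \frac{7}{12} = - \frac{10591}{12}$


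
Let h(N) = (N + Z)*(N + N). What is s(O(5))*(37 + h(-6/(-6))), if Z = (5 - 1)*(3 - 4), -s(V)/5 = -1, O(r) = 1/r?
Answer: 155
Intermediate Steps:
s(V) = 5 (s(V) = -5*(-1) = 5)
Z = -4 (Z = 4*(-1) = -4)
h(N) = 2*N*(-4 + N) (h(N) = (N - 4)*(N + N) = (-4 + N)*(2*N) = 2*N*(-4 + N))
s(O(5))*(37 + h(-6/(-6))) = 5*(37 + 2*(-6/(-6))*(-4 - 6/(-6))) = 5*(37 + 2*(-6*(-⅙))*(-4 - 6*(-⅙))) = 5*(37 + 2*1*(-4 + 1)) = 5*(37 + 2*1*(-3)) = 5*(37 - 6) = 5*31 = 155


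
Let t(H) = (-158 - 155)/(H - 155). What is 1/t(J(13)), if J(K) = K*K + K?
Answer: -27/313 ≈ -0.086262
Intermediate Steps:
J(K) = K + K² (J(K) = K² + K = K + K²)
t(H) = -313/(-155 + H)
1/t(J(13)) = 1/(-313/(-155 + 13*(1 + 13))) = 1/(-313/(-155 + 13*14)) = 1/(-313/(-155 + 182)) = 1/(-313/27) = -27/313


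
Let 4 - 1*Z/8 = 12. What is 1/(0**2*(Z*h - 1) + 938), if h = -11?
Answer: 1/938 ≈ 0.0010661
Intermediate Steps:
Z = -64 (Z = 32 - 8*12 = 32 - 96 = -64)
1/(0**2*(Z*h - 1) + 938) = 1/(0**2*(-64*(-11) - 1) + 938) = 1/(0*(704 - 1) + 938) = 1/(0*703 + 938) = 1/(0 + 938) = 1/938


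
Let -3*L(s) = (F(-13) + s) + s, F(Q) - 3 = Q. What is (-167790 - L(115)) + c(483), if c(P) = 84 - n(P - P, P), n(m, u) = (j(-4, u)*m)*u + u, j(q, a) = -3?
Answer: -504347/3 ≈ -1.6812e+5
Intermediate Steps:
F(Q) = 3 + Q
L(s) = 10/3 - 2*s/3 (L(s) = -(((3 - 13) + s) + s)/3 = -((-10 + s) + s)/3 = -(-10 + 2*s)/3 = 10/3 - 2*s/3)
n(m, u) = u - 3*m*u (n(m, u) = (-3*m)*u + u = -3*m*u + u = u - 3*m*u)
c(P) = 84 - P (c(P) = 84 - P*(1 - 3*(P - P)) = 84 - P*(1 - 3*0) = 84 - P*(1 + 0) = 84 - P)
(-167790 - L(115)) + c(483) = (-167790 - (10/3 - ⅔*115)) + (84 - 1*483) = (-167790 - (10/3 - 230/3)) + (84 - 483) = (-167790 - 1*(-220/3)) - 399 = (-167790 + 220/3) - 399 = -503150/3 - 399 = -504347/3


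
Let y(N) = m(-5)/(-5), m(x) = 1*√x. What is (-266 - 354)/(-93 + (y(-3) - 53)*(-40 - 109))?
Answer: -24192400/304534281 + 92380*I*√5/304534281 ≈ -0.079441 + 0.00067831*I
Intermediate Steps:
m(x) = √x
y(N) = -I*√5/5 (y(N) = √(-5)/(-5) = (I*√5)*(-⅕) = -I*√5/5)
(-266 - 354)/(-93 + (y(-3) - 53)*(-40 - 109)) = (-266 - 354)/(-93 + (-I*√5/5 - 53)*(-40 - 109)) = -620/(-93 + (-53 - I*√5/5)*(-149)) = -620/(-93 + (7897 + 149*I*√5/5)) = -620/(7804 + 149*I*√5/5)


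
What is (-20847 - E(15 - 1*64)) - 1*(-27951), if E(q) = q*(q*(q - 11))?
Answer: 151164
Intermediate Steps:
E(q) = q²*(-11 + q) (E(q) = q*(q*(-11 + q)) = q²*(-11 + q))
(-20847 - E(15 - 1*64)) - 1*(-27951) = (-20847 - (15 - 1*64)²*(-11 + (15 - 1*64))) - 1*(-27951) = (-20847 - (15 - 64)²*(-11 + (15 - 64))) + 27951 = (-20847 - (-49)²*(-11 - 49)) + 27951 = (-20847 - 2401*(-60)) + 27951 = (-20847 - 1*(-144060)) + 27951 = (-20847 + 144060) + 27951 = 123213 + 27951 = 151164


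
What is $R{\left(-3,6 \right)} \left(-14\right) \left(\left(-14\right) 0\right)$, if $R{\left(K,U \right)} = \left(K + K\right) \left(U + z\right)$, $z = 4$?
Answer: $0$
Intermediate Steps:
$R{\left(K,U \right)} = 2 K \left(4 + U\right)$ ($R{\left(K,U \right)} = \left(K + K\right) \left(U + 4\right) = 2 K \left(4 + U\right)$)
$R{\left(-3,6 \right)} \left(-14\right) \left(\left(-14\right) 0\right) = 2 \left(-3\right) \left(4 + 6\right) \left(-14\right) \left(\left(-14\right) 0\right) = 2 \left(-3\right) 10 \left(-14\right) 0 = \left(-60\right) \left(-14\right) 0 = 840 \cdot 0 = 0$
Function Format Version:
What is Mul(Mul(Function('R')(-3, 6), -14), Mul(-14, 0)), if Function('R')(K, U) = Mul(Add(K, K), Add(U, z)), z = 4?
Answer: 0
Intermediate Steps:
Function('R')(K, U) = Mul(2, K, Add(4, U)) (Function('R')(K, U) = Mul(Add(K, K), Add(U, 4)) = Mul(Mul(2, K), Add(4, U)) = Mul(2, K, Add(4, U)))
Mul(Mul(Function('R')(-3, 6), -14), Mul(-14, 0)) = Mul(Mul(Mul(2, -3, Add(4, 6)), -14), Mul(-14, 0)) = Mul(Mul(Mul(2, -3, 10), -14), 0) = Mul(Mul(-60, -14), 0) = Mul(840, 0) = 0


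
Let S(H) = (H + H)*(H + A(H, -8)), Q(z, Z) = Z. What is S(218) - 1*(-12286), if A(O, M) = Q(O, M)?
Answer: 103846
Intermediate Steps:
A(O, M) = M
S(H) = 2*H*(-8 + H) (S(H) = (H + H)*(H - 8) = (2*H)*(-8 + H) = 2*H*(-8 + H))
S(218) - 1*(-12286) = 2*218*(-8 + 218) - 1*(-12286) = 2*218*210 + 12286 = 91560 + 12286 = 103846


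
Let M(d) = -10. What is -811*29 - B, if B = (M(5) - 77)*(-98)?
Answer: -32045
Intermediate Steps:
B = 8526 (B = (-10 - 77)*(-98) = -87*(-98) = 8526)
-811*29 - B = -811*29 - 1*8526 = -23519 - 8526 = -32045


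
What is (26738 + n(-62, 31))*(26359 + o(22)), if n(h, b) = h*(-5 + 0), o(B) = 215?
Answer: 718773552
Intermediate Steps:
n(h, b) = -5*h (n(h, b) = h*(-5) = -5*h)
(26738 + n(-62, 31))*(26359 + o(22)) = (26738 - 5*(-62))*(26359 + 215) = (26738 + 310)*26574 = 27048*26574 = 718773552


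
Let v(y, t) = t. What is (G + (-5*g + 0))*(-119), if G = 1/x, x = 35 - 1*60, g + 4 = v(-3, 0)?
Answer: -59381/25 ≈ -2375.2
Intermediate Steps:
g = -4 (g = -4 + 0 = -4)
x = -25 (x = 35 - 60 = -25)
G = -1/25 (G = 1/(-25) = -1/25 ≈ -0.040000)
(G + (-5*g + 0))*(-119) = (-1/25 + (-5*(-4) + 0))*(-119) = (-1/25 + (20 + 0))*(-119) = (-1/25 + 20)*(-119) = (499/25)*(-119) = -59381/25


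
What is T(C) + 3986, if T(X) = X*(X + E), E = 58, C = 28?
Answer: 6394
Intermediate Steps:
T(X) = X*(58 + X) (T(X) = X*(X + 58) = X*(58 + X))
T(C) + 3986 = 28*(58 + 28) + 3986 = 28*86 + 3986 = 2408 + 3986 = 6394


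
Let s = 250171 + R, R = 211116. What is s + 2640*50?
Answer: 593287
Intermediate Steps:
s = 461287 (s = 250171 + 211116 = 461287)
s + 2640*50 = 461287 + 2640*50 = 461287 + 132000 = 593287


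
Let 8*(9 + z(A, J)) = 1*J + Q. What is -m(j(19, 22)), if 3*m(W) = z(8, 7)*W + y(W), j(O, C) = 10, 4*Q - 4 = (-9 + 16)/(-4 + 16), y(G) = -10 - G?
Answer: 19165/576 ≈ 33.273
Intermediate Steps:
Q = 55/48 (Q = 1 + ((-9 + 16)/(-4 + 16))/4 = 1 + (7/12)/4 = 1 + (7*(1/12))/4 = 1 + (1/4)*(7/12) = 1 + 7/48 = 55/48 ≈ 1.1458)
z(A, J) = -3401/384 + J/8 (z(A, J) = -9 + (1*J + 55/48)/8 = -9 + (J + 55/48)/8 = -9 + (55/48 + J)/8 = -9 + (55/384 + J/8) = -3401/384 + J/8)
m(W) = -10/3 - 3449*W/1152 (m(W) = ((-3401/384 + (1/8)*7)*W + (-10 - W))/3 = ((-3401/384 + 7/8)*W + (-10 - W))/3 = (-3065*W/384 + (-10 - W))/3 = (-10 - 3449*W/384)/3 = -10/3 - 3449*W/1152)
-m(j(19, 22)) = -(-10/3 - 3449/1152*10) = -(-10/3 - 17245/576) = -1*(-19165/576) = 19165/576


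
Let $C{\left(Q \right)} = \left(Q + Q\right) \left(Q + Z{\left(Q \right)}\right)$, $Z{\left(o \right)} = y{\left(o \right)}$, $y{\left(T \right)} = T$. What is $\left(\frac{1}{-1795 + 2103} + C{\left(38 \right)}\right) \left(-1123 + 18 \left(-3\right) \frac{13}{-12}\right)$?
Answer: $- \frac{3787510161}{616} \approx -6.1486 \cdot 10^{6}$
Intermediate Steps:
$Z{\left(o \right)} = o$
$C{\left(Q \right)} = 4 Q^{2}$ ($C{\left(Q \right)} = \left(Q + Q\right) \left(Q + Q\right) = 2 Q 2 Q = 4 Q^{2}$)
$\left(\frac{1}{-1795 + 2103} + C{\left(38 \right)}\right) \left(-1123 + 18 \left(-3\right) \frac{13}{-12}\right) = \left(\frac{1}{-1795 + 2103} + 4 \cdot 38^{2}\right) \left(-1123 + 18 \left(-3\right) \frac{13}{-12}\right) = \left(\frac{1}{308} + 4 \cdot 1444\right) \left(-1123 - 54 \cdot 13 \left(- \frac{1}{12}\right)\right) = \left(\frac{1}{308} + 5776\right) \left(-1123 - - \frac{117}{2}\right) = \frac{1779009 \left(-1123 + \frac{117}{2}\right)}{308} = \frac{1779009}{308} \left(- \frac{2129}{2}\right) = - \frac{3787510161}{616}$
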